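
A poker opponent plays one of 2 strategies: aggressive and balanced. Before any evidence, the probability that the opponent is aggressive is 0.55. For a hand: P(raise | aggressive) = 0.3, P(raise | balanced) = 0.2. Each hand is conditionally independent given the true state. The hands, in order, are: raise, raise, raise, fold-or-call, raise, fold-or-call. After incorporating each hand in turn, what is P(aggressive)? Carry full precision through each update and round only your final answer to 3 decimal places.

After 'raise': P(aggressive) = 0.3·0.5500 / (0.3·0.5500 + 0.2·0.4500) ≈ 0.6471
After 'raise': P(aggressive) = 0.3·0.6471 / (0.3·0.6471 + 0.2·0.3529) ≈ 0.7333
After 'raise': P(aggressive) = 0.3·0.7333 / (0.3·0.7333 + 0.2·0.2667) ≈ 0.8049
After 'fold-or-call': P(aggressive) = 0.7·0.8049 / (0.7·0.8049 + 0.8·0.1951) ≈ 0.7831
After 'raise': P(aggressive) = 0.3·0.7831 / (0.3·0.7831 + 0.2·0.2169) ≈ 0.8441
After 'fold-or-call': P(aggressive) = 0.7·0.8441 / (0.7·0.8441 + 0.8·0.1559) ≈ 0.8257

0.826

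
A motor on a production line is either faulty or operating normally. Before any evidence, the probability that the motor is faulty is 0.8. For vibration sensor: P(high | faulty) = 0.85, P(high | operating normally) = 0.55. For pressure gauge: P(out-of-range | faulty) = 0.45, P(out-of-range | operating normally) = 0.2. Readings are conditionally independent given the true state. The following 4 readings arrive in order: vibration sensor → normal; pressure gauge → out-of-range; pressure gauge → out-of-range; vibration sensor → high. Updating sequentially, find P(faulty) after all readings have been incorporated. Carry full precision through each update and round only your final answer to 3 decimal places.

0.913

After vibration sensor='normal': P(faulty) = 0.15·0.8000 / (0.15·0.8000 + 0.45·0.2000) ≈ 0.5714
After pressure gauge='out-of-range': P(faulty) = 0.45·0.5714 / (0.45·0.5714 + 0.2·0.4286) ≈ 0.7500
After pressure gauge='out-of-range': P(faulty) = 0.45·0.7500 / (0.45·0.7500 + 0.2·0.2500) ≈ 0.8710
After vibration sensor='high': P(faulty) = 0.85·0.8710 / (0.85·0.8710 + 0.55·0.1290) ≈ 0.9125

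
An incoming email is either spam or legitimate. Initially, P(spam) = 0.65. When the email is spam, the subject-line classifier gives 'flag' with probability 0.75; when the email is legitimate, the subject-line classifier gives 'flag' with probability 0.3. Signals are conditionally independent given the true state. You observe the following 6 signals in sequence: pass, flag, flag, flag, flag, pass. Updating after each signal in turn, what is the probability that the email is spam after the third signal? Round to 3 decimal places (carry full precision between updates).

0.806

After 'pass': P(spam) = 0.25·0.6500 / (0.25·0.6500 + 0.7·0.3500) ≈ 0.3988
After 'flag': P(spam) = 0.75·0.3988 / (0.75·0.3988 + 0.3·0.6012) ≈ 0.6238
After 'flag': P(spam) = 0.75·0.6238 / (0.75·0.6238 + 0.3·0.3762) ≈ 0.8057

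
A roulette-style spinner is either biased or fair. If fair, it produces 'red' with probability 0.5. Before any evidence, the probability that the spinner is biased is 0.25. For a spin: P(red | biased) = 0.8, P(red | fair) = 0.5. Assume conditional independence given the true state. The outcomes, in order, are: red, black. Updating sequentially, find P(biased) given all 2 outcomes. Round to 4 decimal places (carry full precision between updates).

0.1758

After 'red': P(biased) = 0.8·0.2500 / (0.8·0.2500 + 0.5·0.7500) ≈ 0.3478
After 'black': P(biased) = 0.2·0.3478 / (0.2·0.3478 + 0.5·0.6522) ≈ 0.1758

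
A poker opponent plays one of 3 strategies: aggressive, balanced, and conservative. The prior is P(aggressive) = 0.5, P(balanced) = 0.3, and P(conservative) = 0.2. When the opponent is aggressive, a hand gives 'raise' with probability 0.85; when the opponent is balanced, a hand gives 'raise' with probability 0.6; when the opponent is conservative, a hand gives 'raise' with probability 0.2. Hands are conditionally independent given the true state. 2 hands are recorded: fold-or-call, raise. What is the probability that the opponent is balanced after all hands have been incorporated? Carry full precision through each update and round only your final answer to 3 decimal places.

After 'fold-or-call': normaliser = 0.15·0.5000 + 0.4·0.3000 + 0.8·0.2000; P(aggressive) ≈ 0.2113, P(balanced) ≈ 0.3380, P(conservative) ≈ 0.4507
After 'raise': normaliser = 0.85·0.2113 + 0.6·0.3380 + 0.2·0.4507; P(aggressive) ≈ 0.3800, P(balanced) ≈ 0.4292, P(conservative) ≈ 0.1908

0.429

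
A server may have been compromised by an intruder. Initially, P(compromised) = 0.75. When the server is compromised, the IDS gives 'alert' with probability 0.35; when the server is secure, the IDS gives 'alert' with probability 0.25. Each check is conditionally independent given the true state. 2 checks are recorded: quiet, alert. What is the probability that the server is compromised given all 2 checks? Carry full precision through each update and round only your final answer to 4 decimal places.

After 'quiet': P(compromised) = 0.65·0.7500 / (0.65·0.7500 + 0.75·0.2500) ≈ 0.7222
After 'alert': P(compromised) = 0.35·0.7222 / (0.35·0.7222 + 0.25·0.2778) ≈ 0.7845

0.7845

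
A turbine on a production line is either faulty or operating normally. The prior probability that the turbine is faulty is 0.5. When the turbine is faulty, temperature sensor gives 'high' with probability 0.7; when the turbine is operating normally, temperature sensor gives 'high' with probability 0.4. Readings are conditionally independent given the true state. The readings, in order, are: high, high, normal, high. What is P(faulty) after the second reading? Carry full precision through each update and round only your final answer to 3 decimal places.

Apply Bayes' rule sequentially, carrying P(faulty) forward.
After 'high': P(faulty) = 0.7·0.5000 / (0.7·0.5000 + 0.4·0.5000) ≈ 0.6364
After 'high': P(faulty) = 0.7·0.6364 / (0.7·0.6364 + 0.4·0.3636) ≈ 0.7538

0.754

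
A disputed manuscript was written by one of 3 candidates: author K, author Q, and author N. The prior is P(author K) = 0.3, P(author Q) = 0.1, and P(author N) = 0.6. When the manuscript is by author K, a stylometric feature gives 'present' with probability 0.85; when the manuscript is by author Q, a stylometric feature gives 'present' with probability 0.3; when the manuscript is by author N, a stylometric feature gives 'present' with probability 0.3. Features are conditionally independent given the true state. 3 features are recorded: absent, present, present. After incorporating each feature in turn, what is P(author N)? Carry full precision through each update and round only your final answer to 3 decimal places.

After 'absent': normaliser = 0.15·0.3000 + 0.7·0.1000 + 0.7·0.6000; P(author K) ≈ 0.0841, P(author Q) ≈ 0.1308, P(author N) ≈ 0.7850
After 'present': normaliser = 0.85·0.0841 + 0.3·0.1308 + 0.3·0.7850; P(author K) ≈ 0.2065, P(author Q) ≈ 0.1134, P(author N) ≈ 0.6802
After 'present': normaliser = 0.85·0.2065 + 0.3·0.1134 + 0.3·0.6802; P(author K) ≈ 0.4244, P(author Q) ≈ 0.0822, P(author N) ≈ 0.4934

0.493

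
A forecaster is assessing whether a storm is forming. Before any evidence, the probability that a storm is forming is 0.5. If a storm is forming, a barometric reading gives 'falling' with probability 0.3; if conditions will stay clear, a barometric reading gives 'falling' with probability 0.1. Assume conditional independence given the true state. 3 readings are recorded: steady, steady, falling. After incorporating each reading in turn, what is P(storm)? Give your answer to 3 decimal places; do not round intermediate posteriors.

After 'steady': P(storm) = 0.7·0.5000 / (0.7·0.5000 + 0.9·0.5000) ≈ 0.4375
After 'steady': P(storm) = 0.7·0.4375 / (0.7·0.4375 + 0.9·0.5625) ≈ 0.3769
After 'falling': P(storm) = 0.3·0.3769 / (0.3·0.3769 + 0.1·0.6231) ≈ 0.6447

0.645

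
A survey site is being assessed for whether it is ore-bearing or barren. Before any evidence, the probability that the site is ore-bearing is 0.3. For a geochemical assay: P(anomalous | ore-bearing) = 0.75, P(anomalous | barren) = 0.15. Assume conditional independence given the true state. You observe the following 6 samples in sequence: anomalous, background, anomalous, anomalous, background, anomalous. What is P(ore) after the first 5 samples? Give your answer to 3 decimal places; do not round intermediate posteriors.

Each posterior becomes the prior for the next update.
After 'anomalous': P(ore) = 0.75·0.3000 / (0.75·0.3000 + 0.15·0.7000) ≈ 0.6818
After 'background': P(ore) = 0.25·0.6818 / (0.25·0.6818 + 0.85·0.3182) ≈ 0.3866
After 'anomalous': P(ore) = 0.75·0.3866 / (0.75·0.3866 + 0.15·0.6134) ≈ 0.7591
After 'anomalous': P(ore) = 0.75·0.7591 / (0.75·0.7591 + 0.15·0.2409) ≈ 0.9403
After 'background': P(ore) = 0.25·0.9403 / (0.25·0.9403 + 0.85·0.0597) ≈ 0.8225

0.823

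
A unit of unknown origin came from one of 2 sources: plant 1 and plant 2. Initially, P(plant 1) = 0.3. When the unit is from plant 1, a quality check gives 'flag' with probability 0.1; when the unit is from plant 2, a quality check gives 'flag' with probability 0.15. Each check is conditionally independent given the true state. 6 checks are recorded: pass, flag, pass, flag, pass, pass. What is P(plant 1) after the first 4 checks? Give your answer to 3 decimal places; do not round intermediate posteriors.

0.176

After 'pass': P(plant 1) = 0.9·0.3000 / (0.9·0.3000 + 0.85·0.7000) ≈ 0.3121
After 'flag': P(plant 1) = 0.1·0.3121 / (0.1·0.3121 + 0.15·0.6879) ≈ 0.2323
After 'pass': P(plant 1) = 0.9·0.2323 / (0.9·0.2323 + 0.85·0.7677) ≈ 0.2426
After 'flag': P(plant 1) = 0.1·0.2426 / (0.1·0.2426 + 0.15·0.7574) ≈ 0.1760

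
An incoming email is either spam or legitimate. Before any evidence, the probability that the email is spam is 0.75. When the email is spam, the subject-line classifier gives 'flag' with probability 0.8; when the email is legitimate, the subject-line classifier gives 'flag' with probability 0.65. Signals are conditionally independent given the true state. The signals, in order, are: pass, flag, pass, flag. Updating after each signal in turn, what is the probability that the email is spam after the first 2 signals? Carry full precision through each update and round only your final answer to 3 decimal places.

0.678

After 'pass': P(spam) = 0.2·0.7500 / (0.2·0.7500 + 0.35·0.2500) ≈ 0.6316
After 'flag': P(spam) = 0.8·0.6316 / (0.8·0.6316 + 0.65·0.3684) ≈ 0.6784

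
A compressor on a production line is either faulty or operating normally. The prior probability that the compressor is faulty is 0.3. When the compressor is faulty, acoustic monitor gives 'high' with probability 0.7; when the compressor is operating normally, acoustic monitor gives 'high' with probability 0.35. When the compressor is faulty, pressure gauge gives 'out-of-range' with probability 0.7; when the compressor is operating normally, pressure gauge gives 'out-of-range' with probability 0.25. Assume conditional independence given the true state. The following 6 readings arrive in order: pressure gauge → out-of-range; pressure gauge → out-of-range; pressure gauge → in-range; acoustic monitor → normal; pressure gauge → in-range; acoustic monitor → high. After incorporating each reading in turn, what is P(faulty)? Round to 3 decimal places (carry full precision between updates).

0.332

Apply Bayes' rule sequentially, carrying P(faulty) forward.
After pressure gauge='out-of-range': P(faulty) = 0.7·0.3000 / (0.7·0.3000 + 0.25·0.7000) ≈ 0.5455
After pressure gauge='out-of-range': P(faulty) = 0.7·0.5455 / (0.7·0.5455 + 0.25·0.4545) ≈ 0.7706
After pressure gauge='in-range': P(faulty) = 0.3·0.7706 / (0.3·0.7706 + 0.75·0.2294) ≈ 0.5734
After acoustic monitor='normal': P(faulty) = 0.3·0.5734 / (0.3·0.5734 + 0.65·0.4266) ≈ 0.3828
After pressure gauge='in-range': P(faulty) = 0.3·0.3828 / (0.3·0.3828 + 0.75·0.6172) ≈ 0.1988
After acoustic monitor='high': P(faulty) = 0.7·0.1988 / (0.7·0.1988 + 0.35·0.8012) ≈ 0.3317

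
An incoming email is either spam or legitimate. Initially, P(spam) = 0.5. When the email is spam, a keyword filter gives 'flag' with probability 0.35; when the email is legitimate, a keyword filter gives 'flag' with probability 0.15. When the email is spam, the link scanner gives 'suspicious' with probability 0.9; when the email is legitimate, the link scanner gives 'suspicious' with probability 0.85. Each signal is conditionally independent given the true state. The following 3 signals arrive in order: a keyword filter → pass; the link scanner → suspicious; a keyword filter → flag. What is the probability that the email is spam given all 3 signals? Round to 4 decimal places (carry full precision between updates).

Each posterior becomes the prior for the next update.
After a keyword filter='pass': P(spam) = 0.65·0.5000 / (0.65·0.5000 + 0.85·0.5000) ≈ 0.4333
After the link scanner='suspicious': P(spam) = 0.9·0.4333 / (0.9·0.4333 + 0.85·0.5667) ≈ 0.4474
After a keyword filter='flag': P(spam) = 0.35·0.4474 / (0.35·0.4474 + 0.15·0.5526) ≈ 0.6539

0.6539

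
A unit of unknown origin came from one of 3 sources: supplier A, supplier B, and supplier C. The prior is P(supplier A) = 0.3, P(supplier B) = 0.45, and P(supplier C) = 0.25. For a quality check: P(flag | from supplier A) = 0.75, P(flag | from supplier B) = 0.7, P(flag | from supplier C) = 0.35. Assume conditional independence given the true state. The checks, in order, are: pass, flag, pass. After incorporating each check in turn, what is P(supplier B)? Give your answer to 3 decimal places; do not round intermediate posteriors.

0.357

After 'pass': normaliser = 0.25·0.3000 + 0.3·0.4500 + 0.65·0.2500; P(supplier A) ≈ 0.2013, P(supplier B) ≈ 0.3624, P(supplier C) ≈ 0.4362
After 'flag': normaliser = 0.75·0.2013 + 0.7·0.3624 + 0.35·0.4362; P(supplier A) ≈ 0.2709, P(supplier B) ≈ 0.4551, P(supplier C) ≈ 0.2739
After 'pass': normaliser = 0.25·0.2709 + 0.3·0.4551 + 0.65·0.2739; P(supplier A) ≈ 0.1772, P(supplier B) ≈ 0.3571, P(supplier C) ≈ 0.4657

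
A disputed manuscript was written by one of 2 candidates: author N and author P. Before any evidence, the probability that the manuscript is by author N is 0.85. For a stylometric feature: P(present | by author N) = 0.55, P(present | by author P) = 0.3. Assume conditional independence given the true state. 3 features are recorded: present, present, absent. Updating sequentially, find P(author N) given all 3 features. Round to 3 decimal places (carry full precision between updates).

0.924

After 'present': P(author N) = 0.55·0.8500 / (0.55·0.8500 + 0.3·0.1500) ≈ 0.9122
After 'present': P(author N) = 0.55·0.9122 / (0.55·0.9122 + 0.3·0.0878) ≈ 0.9501
After 'absent': P(author N) = 0.45·0.9501 / (0.45·0.9501 + 0.7·0.0499) ≈ 0.9245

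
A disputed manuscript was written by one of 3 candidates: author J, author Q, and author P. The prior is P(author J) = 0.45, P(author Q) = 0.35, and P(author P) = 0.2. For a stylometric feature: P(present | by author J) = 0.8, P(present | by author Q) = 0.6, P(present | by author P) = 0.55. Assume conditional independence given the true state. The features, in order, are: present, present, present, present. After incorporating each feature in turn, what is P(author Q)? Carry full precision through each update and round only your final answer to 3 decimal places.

After 'present': normaliser = 0.8·0.4500 + 0.6·0.3500 + 0.55·0.2000; P(author J) ≈ 0.5294, P(author Q) ≈ 0.3088, P(author P) ≈ 0.1618
After 'present': normaliser = 0.8·0.5294 + 0.6·0.3088 + 0.55·0.1618; P(author J) ≈ 0.6070, P(author Q) ≈ 0.2655, P(author P) ≈ 0.1275
After 'present': normaliser = 0.8·0.6070 + 0.6·0.2655 + 0.55·0.1275; P(author J) ≈ 0.6791, P(author Q) ≈ 0.2228, P(author P) ≈ 0.0981
After 'present': normaliser = 0.8·0.6791 + 0.6·0.2228 + 0.55·0.0981; P(author J) ≈ 0.7433, P(author Q) ≈ 0.1829, P(author P) ≈ 0.0738

0.183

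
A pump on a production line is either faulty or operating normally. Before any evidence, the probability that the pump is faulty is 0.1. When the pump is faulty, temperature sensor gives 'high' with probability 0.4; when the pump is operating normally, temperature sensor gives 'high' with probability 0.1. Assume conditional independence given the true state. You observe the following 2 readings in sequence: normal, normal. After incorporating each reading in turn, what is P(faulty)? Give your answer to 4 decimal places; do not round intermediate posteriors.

After 'normal': P(faulty) = 0.6·0.1000 / (0.6·0.1000 + 0.9·0.9000) ≈ 0.0690
After 'normal': P(faulty) = 0.6·0.0690 / (0.6·0.0690 + 0.9·0.9310) ≈ 0.0471

0.0471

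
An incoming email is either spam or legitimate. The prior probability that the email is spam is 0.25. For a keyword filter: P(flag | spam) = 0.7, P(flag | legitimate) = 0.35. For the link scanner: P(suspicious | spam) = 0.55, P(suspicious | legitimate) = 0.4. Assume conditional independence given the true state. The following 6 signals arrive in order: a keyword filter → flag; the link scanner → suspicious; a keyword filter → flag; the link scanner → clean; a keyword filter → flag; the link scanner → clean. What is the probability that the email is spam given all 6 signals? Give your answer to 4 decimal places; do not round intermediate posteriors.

0.6735

Apply Bayes' rule sequentially, carrying P(spam) forward.
After a keyword filter='flag': P(spam) = 0.7·0.2500 / (0.7·0.2500 + 0.35·0.7500) ≈ 0.4000
After the link scanner='suspicious': P(spam) = 0.55·0.4000 / (0.55·0.4000 + 0.4·0.6000) ≈ 0.4783
After a keyword filter='flag': P(spam) = 0.7·0.4783 / (0.7·0.4783 + 0.35·0.5217) ≈ 0.6471
After the link scanner='clean': P(spam) = 0.45·0.6471 / (0.45·0.6471 + 0.6·0.3529) ≈ 0.5789
After a keyword filter='flag': P(spam) = 0.7·0.5789 / (0.7·0.5789 + 0.35·0.4211) ≈ 0.7333
After the link scanner='clean': P(spam) = 0.45·0.7333 / (0.45·0.7333 + 0.6·0.2667) ≈ 0.6735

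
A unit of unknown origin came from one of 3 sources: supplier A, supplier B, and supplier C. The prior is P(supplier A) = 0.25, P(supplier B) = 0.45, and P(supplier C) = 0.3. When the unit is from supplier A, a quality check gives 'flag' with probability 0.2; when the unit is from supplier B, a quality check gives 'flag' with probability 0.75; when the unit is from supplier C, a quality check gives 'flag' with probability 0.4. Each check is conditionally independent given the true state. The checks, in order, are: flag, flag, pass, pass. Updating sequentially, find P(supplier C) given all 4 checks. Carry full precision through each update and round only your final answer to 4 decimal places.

0.4375

After 'flag': normaliser = 0.2·0.2500 + 0.75·0.4500 + 0.4·0.3000; P(supplier A) ≈ 0.0985, P(supplier B) ≈ 0.6650, P(supplier C) ≈ 0.2365
After 'flag': normaliser = 0.2·0.0985 + 0.75·0.6650 + 0.4·0.2365; P(supplier A) ≈ 0.0321, P(supplier B) ≈ 0.8136, P(supplier C) ≈ 0.1543
After 'pass': normaliser = 0.8·0.0321 + 0.25·0.8136 + 0.6·0.1543; P(supplier A) ≈ 0.0799, P(supplier B) ≈ 0.6323, P(supplier C) ≈ 0.2878
After 'pass': normaliser = 0.8·0.0799 + 0.25·0.6323 + 0.6·0.2878; P(supplier A) ≈ 0.1620, P(supplier B) ≈ 0.4005, P(supplier C) ≈ 0.4375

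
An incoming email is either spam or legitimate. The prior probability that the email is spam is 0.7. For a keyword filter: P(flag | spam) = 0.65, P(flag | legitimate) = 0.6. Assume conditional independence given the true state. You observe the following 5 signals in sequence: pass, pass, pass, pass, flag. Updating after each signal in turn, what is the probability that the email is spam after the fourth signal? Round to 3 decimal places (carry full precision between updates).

After 'pass': P(spam) = 0.35·0.7000 / (0.35·0.7000 + 0.4·0.3000) ≈ 0.6712
After 'pass': P(spam) = 0.35·0.6712 / (0.35·0.6712 + 0.4·0.3288) ≈ 0.6411
After 'pass': P(spam) = 0.35·0.6411 / (0.35·0.6411 + 0.4·0.3589) ≈ 0.6099
After 'pass': P(spam) = 0.35·0.6099 / (0.35·0.6099 + 0.4·0.3901) ≈ 0.5777

0.578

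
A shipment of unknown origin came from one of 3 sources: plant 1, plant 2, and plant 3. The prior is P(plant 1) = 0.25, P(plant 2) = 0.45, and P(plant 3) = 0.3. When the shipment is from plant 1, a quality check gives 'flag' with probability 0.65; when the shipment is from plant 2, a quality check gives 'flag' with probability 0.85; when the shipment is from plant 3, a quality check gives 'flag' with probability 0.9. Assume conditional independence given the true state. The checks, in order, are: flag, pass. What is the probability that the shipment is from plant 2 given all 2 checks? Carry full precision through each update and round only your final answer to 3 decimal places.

After 'flag': normaliser = 0.65·0.2500 + 0.85·0.4500 + 0.9·0.3000; P(plant 1) ≈ 0.1994, P(plant 2) ≈ 0.4693, P(plant 3) ≈ 0.3313
After 'pass': normaliser = 0.35·0.1994 + 0.15·0.4693 + 0.1·0.3313; P(plant 1) ≈ 0.4027, P(plant 2) ≈ 0.4062, P(plant 3) ≈ 0.1912

0.406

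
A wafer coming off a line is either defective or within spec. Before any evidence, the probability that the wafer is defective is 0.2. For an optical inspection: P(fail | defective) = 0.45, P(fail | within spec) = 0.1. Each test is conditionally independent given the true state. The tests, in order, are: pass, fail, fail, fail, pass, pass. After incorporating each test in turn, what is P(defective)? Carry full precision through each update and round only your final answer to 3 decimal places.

After 'pass': P(defective) = 0.55·0.2000 / (0.55·0.2000 + 0.9·0.8000) ≈ 0.1325
After 'fail': P(defective) = 0.45·0.1325 / (0.45·0.1325 + 0.1·0.8675) ≈ 0.4074
After 'fail': P(defective) = 0.45·0.4074 / (0.45·0.4074 + 0.1·0.5926) ≈ 0.7557
After 'fail': P(defective) = 0.45·0.7557 / (0.45·0.7557 + 0.1·0.2443) ≈ 0.9330
After 'pass': P(defective) = 0.55·0.9330 / (0.55·0.9330 + 0.9·0.0670) ≈ 0.8948
After 'pass': P(defective) = 0.55·0.8948 / (0.55·0.8948 + 0.9·0.1052) ≈ 0.8387

0.839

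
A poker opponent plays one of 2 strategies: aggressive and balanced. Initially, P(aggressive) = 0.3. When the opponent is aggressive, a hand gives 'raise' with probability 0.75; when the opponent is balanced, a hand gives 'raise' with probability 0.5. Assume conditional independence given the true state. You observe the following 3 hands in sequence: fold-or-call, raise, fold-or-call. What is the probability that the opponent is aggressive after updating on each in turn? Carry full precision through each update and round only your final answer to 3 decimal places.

After 'fold-or-call': P(aggressive) = 0.25·0.3000 / (0.25·0.3000 + 0.5·0.7000) ≈ 0.1765
After 'raise': P(aggressive) = 0.75·0.1765 / (0.75·0.1765 + 0.5·0.8235) ≈ 0.2432
After 'fold-or-call': P(aggressive) = 0.25·0.2432 / (0.25·0.2432 + 0.5·0.7568) ≈ 0.1385

0.138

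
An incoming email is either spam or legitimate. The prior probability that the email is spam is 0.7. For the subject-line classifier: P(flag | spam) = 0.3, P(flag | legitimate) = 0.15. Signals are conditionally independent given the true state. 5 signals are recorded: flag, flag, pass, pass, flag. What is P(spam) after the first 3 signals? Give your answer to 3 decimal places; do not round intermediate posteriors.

0.885

After 'flag': P(spam) = 0.3·0.7000 / (0.3·0.7000 + 0.15·0.3000) ≈ 0.8235
After 'flag': P(spam) = 0.3·0.8235 / (0.3·0.8235 + 0.15·0.1765) ≈ 0.9032
After 'pass': P(spam) = 0.7·0.9032 / (0.7·0.9032 + 0.85·0.0968) ≈ 0.8849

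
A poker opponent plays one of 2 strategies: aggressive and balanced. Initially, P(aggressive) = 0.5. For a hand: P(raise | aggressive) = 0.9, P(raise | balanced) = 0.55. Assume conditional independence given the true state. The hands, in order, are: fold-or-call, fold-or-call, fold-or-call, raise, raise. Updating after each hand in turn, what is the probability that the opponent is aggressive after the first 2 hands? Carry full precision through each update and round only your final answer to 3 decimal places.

0.047

After 'fold-or-call': P(aggressive) = 0.1·0.5000 / (0.1·0.5000 + 0.45·0.5000) ≈ 0.1818
After 'fold-or-call': P(aggressive) = 0.1·0.1818 / (0.1·0.1818 + 0.45·0.8182) ≈ 0.0471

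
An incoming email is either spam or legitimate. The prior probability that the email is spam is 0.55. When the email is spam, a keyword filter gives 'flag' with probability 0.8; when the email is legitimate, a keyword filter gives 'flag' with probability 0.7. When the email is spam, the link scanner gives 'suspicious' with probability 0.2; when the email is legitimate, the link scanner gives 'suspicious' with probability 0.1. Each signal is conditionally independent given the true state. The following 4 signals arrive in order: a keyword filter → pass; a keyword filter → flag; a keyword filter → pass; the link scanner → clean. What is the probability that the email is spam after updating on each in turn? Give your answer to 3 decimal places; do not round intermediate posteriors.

After a keyword filter='pass': P(spam) = 0.2·0.5500 / (0.2·0.5500 + 0.3·0.4500) ≈ 0.4490
After a keyword filter='flag': P(spam) = 0.8·0.4490 / (0.8·0.4490 + 0.7·0.5510) ≈ 0.4822
After a keyword filter='pass': P(spam) = 0.2·0.4822 / (0.2·0.4822 + 0.3·0.5178) ≈ 0.3830
After the link scanner='clean': P(spam) = 0.8·0.3830 / (0.8·0.3830 + 0.9·0.6170) ≈ 0.3556

0.356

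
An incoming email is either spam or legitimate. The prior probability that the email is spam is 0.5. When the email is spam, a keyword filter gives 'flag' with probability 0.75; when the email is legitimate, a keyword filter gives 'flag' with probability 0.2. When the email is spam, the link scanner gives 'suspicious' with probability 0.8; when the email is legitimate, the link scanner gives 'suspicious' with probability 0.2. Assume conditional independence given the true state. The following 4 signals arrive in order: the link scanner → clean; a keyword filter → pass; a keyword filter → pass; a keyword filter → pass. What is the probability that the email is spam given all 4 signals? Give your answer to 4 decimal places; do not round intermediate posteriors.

0.0076

After the link scanner='clean': P(spam) = 0.2·0.5000 / (0.2·0.5000 + 0.8·0.5000) ≈ 0.2000
After a keyword filter='pass': P(spam) = 0.25·0.2000 / (0.25·0.2000 + 0.8·0.8000) ≈ 0.0725
After a keyword filter='pass': P(spam) = 0.25·0.0725 / (0.25·0.0725 + 0.8·0.9275) ≈ 0.0238
After a keyword filter='pass': P(spam) = 0.25·0.0238 / (0.25·0.0238 + 0.8·0.9762) ≈ 0.0076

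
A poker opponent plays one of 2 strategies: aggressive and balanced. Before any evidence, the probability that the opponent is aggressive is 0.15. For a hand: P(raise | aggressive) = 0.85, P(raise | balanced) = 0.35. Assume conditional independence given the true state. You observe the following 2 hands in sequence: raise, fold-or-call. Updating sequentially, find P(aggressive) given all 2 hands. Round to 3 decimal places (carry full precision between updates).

0.090

After 'raise': P(aggressive) = 0.85·0.1500 / (0.85·0.1500 + 0.35·0.8500) ≈ 0.3000
After 'fold-or-call': P(aggressive) = 0.15·0.3000 / (0.15·0.3000 + 0.65·0.7000) ≈ 0.0900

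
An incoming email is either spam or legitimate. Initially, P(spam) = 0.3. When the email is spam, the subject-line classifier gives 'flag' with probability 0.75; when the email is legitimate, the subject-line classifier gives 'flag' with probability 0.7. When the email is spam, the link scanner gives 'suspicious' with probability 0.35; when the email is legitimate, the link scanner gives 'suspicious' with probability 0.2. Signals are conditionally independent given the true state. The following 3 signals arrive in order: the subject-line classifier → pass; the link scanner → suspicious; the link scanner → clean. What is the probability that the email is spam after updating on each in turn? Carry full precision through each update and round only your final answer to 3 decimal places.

0.337

After the subject-line classifier='pass': P(spam) = 0.25·0.3000 / (0.25·0.3000 + 0.3·0.7000) ≈ 0.2632
After the link scanner='suspicious': P(spam) = 0.35·0.2632 / (0.35·0.2632 + 0.2·0.7368) ≈ 0.3846
After the link scanner='clean': P(spam) = 0.65·0.3846 / (0.65·0.3846 + 0.8·0.6154) ≈ 0.3368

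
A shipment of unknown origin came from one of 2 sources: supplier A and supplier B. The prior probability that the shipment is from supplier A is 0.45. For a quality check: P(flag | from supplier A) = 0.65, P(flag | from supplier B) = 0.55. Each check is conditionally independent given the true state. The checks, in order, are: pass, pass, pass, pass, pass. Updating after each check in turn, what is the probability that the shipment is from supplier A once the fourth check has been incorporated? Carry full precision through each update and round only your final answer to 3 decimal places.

After 'pass': P(supplier A) = 0.35·0.4500 / (0.35·0.4500 + 0.45·0.5500) ≈ 0.3889
After 'pass': P(supplier A) = 0.35·0.3889 / (0.35·0.3889 + 0.45·0.6111) ≈ 0.3311
After 'pass': P(supplier A) = 0.35·0.3311 / (0.35·0.3311 + 0.45·0.6689) ≈ 0.2780
After 'pass': P(supplier A) = 0.35·0.2780 / (0.35·0.2780 + 0.45·0.7220) ≈ 0.2304

0.230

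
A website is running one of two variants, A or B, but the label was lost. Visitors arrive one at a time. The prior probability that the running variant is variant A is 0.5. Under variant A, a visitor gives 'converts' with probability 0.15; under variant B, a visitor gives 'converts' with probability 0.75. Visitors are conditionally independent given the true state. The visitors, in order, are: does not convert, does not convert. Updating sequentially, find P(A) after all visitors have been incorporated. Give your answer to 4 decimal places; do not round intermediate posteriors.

After 'does not convert': P(A) = 0.85·0.5000 / (0.85·0.5000 + 0.25·0.5000) ≈ 0.7727
After 'does not convert': P(A) = 0.85·0.7727 / (0.85·0.7727 + 0.25·0.2273) ≈ 0.9204

0.9204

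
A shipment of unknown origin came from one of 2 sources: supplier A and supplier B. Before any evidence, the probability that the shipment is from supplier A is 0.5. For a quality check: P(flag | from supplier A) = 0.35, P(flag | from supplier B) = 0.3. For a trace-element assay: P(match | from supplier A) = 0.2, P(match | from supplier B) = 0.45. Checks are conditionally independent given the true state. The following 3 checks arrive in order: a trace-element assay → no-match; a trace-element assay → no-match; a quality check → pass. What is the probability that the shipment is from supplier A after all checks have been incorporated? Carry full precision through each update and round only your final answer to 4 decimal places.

After a trace-element assay='no-match': P(supplier A) = 0.8·0.5000 / (0.8·0.5000 + 0.55·0.5000) ≈ 0.5926
After a trace-element assay='no-match': P(supplier A) = 0.8·0.5926 / (0.8·0.5926 + 0.55·0.4074) ≈ 0.6790
After a quality check='pass': P(supplier A) = 0.65·0.6790 / (0.65·0.6790 + 0.7·0.3210) ≈ 0.6627

0.6627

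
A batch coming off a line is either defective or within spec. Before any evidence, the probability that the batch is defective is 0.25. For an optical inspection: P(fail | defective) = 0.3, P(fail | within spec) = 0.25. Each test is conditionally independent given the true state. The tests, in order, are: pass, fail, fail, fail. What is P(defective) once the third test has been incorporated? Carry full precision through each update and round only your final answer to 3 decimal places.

0.309

Each posterior becomes the prior for the next update.
After 'pass': P(defective) = 0.7·0.2500 / (0.7·0.2500 + 0.75·0.7500) ≈ 0.2373
After 'fail': P(defective) = 0.3·0.2373 / (0.3·0.2373 + 0.25·0.7627) ≈ 0.2718
After 'fail': P(defective) = 0.3·0.2718 / (0.3·0.2718 + 0.25·0.7282) ≈ 0.3094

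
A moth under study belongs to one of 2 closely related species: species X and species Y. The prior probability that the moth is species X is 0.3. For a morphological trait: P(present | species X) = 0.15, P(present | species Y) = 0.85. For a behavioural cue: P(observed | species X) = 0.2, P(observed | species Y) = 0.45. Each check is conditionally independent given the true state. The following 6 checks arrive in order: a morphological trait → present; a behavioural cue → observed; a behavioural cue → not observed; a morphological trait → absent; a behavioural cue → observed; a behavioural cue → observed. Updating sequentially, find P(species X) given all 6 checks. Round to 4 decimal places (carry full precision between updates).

0.0519

After a morphological trait='present': P(species X) = 0.15·0.3000 / (0.15·0.3000 + 0.85·0.7000) ≈ 0.0703
After a behavioural cue='observed': P(species X) = 0.2·0.0703 / (0.2·0.0703 + 0.45·0.9297) ≈ 0.0325
After a behavioural cue='not observed': P(species X) = 0.8·0.0325 / (0.8·0.0325 + 0.55·0.9675) ≈ 0.0466
After a morphological trait='absent': P(species X) = 0.85·0.0466 / (0.85·0.0466 + 0.15·0.9534) ≈ 0.2169
After a behavioural cue='observed': P(species X) = 0.2·0.2169 / (0.2·0.2169 + 0.45·0.7831) ≈ 0.1096
After a behavioural cue='observed': P(species X) = 0.2·0.1096 / (0.2·0.1096 + 0.45·0.8904) ≈ 0.0519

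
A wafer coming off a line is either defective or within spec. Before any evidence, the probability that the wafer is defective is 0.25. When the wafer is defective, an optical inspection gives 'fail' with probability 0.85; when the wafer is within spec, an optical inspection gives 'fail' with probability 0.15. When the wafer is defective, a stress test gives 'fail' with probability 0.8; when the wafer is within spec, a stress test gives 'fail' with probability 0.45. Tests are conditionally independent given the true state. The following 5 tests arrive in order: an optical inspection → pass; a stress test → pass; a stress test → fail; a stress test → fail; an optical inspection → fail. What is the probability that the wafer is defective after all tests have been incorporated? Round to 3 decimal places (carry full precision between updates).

After an optical inspection='pass': P(defective) = 0.15·0.2500 / (0.15·0.2500 + 0.85·0.7500) ≈ 0.0556
After a stress test='pass': P(defective) = 0.2·0.0556 / (0.2·0.0556 + 0.55·0.9444) ≈ 0.0209
After a stress test='fail': P(defective) = 0.8·0.0209 / (0.8·0.0209 + 0.45·0.9791) ≈ 0.0366
After a stress test='fail': P(defective) = 0.8·0.0366 / (0.8·0.0366 + 0.45·0.9634) ≈ 0.0633
After an optical inspection='fail': P(defective) = 0.85·0.0633 / (0.85·0.0633 + 0.15·0.9367) ≈ 0.2770

0.277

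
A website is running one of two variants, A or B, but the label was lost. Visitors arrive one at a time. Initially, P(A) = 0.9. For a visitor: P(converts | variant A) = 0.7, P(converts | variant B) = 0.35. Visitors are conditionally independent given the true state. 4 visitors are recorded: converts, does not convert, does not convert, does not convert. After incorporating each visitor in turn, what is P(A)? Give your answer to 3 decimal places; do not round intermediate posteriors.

0.639

After 'converts': P(A) = 0.7·0.9000 / (0.7·0.9000 + 0.35·0.1000) ≈ 0.9474
After 'does not convert': P(A) = 0.3·0.9474 / (0.3·0.9474 + 0.65·0.0526) ≈ 0.8926
After 'does not convert': P(A) = 0.3·0.8926 / (0.3·0.8926 + 0.65·0.1074) ≈ 0.7931
After 'does not convert': P(A) = 0.3·0.7931 / (0.3·0.7931 + 0.65·0.2069) ≈ 0.6389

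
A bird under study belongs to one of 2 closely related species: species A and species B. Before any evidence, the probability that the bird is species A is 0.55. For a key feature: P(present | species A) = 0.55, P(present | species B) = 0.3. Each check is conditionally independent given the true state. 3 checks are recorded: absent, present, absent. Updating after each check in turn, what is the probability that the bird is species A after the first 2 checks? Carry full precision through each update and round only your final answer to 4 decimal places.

After 'absent': P(species A) = 0.45·0.5500 / (0.45·0.5500 + 0.7·0.4500) ≈ 0.4400
After 'present': P(species A) = 0.55·0.4400 / (0.55·0.4400 + 0.3·0.5600) ≈ 0.5902

0.5902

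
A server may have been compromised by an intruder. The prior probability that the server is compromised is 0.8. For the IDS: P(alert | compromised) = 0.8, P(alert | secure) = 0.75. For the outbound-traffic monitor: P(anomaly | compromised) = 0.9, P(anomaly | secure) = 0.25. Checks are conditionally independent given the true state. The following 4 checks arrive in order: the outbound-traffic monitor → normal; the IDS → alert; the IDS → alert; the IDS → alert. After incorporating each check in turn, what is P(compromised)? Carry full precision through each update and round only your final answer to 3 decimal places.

After the outbound-traffic monitor='normal': P(compromised) = 0.1·0.8000 / (0.1·0.8000 + 0.75·0.2000) ≈ 0.3478
After the IDS='alert': P(compromised) = 0.8·0.3478 / (0.8·0.3478 + 0.75·0.6522) ≈ 0.3626
After the IDS='alert': P(compromised) = 0.8·0.3626 / (0.8·0.3626 + 0.75·0.6374) ≈ 0.3777
After the IDS='alert': P(compromised) = 0.8·0.3777 / (0.8·0.3777 + 0.75·0.6223) ≈ 0.3929

0.393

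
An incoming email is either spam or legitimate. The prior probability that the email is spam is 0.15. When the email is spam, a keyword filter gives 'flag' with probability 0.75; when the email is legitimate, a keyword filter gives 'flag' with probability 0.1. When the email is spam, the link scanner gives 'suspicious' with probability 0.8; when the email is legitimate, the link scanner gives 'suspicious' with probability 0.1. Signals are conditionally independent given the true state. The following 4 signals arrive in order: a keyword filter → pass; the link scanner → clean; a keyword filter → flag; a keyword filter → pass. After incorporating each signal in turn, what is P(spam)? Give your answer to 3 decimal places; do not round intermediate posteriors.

After a keyword filter='pass': P(spam) = 0.25·0.1500 / (0.25·0.1500 + 0.9·0.8500) ≈ 0.0467
After the link scanner='clean': P(spam) = 0.2·0.0467 / (0.2·0.0467 + 0.9·0.9533) ≈ 0.0108
After a keyword filter='flag': P(spam) = 0.75·0.0108 / (0.75·0.0108 + 0.1·0.9892) ≈ 0.0755
After a keyword filter='pass': P(spam) = 0.25·0.0755 / (0.25·0.0755 + 0.9·0.9245) ≈ 0.0222

0.022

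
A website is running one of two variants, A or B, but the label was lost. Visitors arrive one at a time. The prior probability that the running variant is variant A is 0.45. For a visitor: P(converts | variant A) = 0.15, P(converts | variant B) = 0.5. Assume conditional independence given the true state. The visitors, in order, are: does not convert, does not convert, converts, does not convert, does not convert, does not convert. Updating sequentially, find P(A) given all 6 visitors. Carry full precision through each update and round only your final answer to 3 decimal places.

After 'does not convert': P(A) = 0.85·0.4500 / (0.85·0.4500 + 0.5·0.5500) ≈ 0.5817
After 'does not convert': P(A) = 0.85·0.5817 / (0.85·0.5817 + 0.5·0.4183) ≈ 0.7028
After 'converts': P(A) = 0.15·0.7028 / (0.15·0.7028 + 0.5·0.2972) ≈ 0.4150
After 'does not convert': P(A) = 0.85·0.4150 / (0.85·0.4150 + 0.5·0.5850) ≈ 0.5467
After 'does not convert': P(A) = 0.85·0.5467 / (0.85·0.5467 + 0.5·0.4533) ≈ 0.6721
After 'does not convert': P(A) = 0.85·0.6721 / (0.85·0.6721 + 0.5·0.3279) ≈ 0.7770

0.777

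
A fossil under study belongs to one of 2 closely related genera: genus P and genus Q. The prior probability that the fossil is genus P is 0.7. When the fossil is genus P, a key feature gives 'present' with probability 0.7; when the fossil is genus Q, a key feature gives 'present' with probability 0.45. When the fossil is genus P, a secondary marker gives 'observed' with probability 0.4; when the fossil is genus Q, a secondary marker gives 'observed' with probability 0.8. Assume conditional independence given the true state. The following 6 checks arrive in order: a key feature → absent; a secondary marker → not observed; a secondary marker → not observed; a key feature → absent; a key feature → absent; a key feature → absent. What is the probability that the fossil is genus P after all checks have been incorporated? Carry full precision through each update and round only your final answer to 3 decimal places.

After a key feature='absent': P(genus P) = 0.3·0.7000 / (0.3·0.7000 + 0.55·0.3000) ≈ 0.5600
After a secondary marker='not observed': P(genus P) = 0.6·0.5600 / (0.6·0.5600 + 0.2·0.4400) ≈ 0.7925
After a secondary marker='not observed': P(genus P) = 0.6·0.7925 / (0.6·0.7925 + 0.2·0.2075) ≈ 0.9197
After a key feature='absent': P(genus P) = 0.3·0.9197 / (0.3·0.9197 + 0.55·0.0803) ≈ 0.8620
After a key feature='absent': P(genus P) = 0.3·0.8620 / (0.3·0.8620 + 0.55·0.1380) ≈ 0.7731
After a key feature='absent': P(genus P) = 0.3·0.7731 / (0.3·0.7731 + 0.55·0.2269) ≈ 0.6502

0.650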